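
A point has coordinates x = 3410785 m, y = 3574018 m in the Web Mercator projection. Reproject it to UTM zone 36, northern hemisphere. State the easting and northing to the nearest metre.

Web Mercator inverse (R = 6378137 m) → φ = 30.54669704°, λ = 30.63960296°.
UTM 36N forward: E = 273572.140 m, N = 3381737.636 m.

E 273572 m, N 3381738 m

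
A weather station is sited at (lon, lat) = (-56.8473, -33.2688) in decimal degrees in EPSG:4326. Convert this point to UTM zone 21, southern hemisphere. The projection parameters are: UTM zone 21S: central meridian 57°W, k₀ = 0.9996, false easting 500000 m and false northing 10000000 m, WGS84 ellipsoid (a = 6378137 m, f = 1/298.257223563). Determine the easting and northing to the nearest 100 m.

Zone 21 central meridian λ₀ = 6×21 − 183 = -57°; Δλ = +0.1527°.
Transverse Mercator on WGS84 with k₀ = 0.9996 gives E = 514221.193 m, N = 6318902.823 m.

E 514200 m, N 6318900 m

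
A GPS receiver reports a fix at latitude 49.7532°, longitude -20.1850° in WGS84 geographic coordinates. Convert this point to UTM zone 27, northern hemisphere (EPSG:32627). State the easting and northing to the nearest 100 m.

Zone 27 central meridian λ₀ = 6×27 − 183 = -21°; Δλ = +0.8150°.
Transverse Mercator on WGS84 with k₀ = 0.9996 gives E = 558706.799 m, N = 5511509.639 m.

E 558700 m, N 5511500 m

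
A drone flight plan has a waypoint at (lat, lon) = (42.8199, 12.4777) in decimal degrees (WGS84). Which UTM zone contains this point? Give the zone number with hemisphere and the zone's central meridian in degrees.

Zone 33N, central meridian 15°

UTM zone = ⌊(λ + 180)/6⌋ + 1; 12.4777° ∈ [12°, 18°) → zone 33.
Hemisphere: N (φ ≥ 0).
Central meridian λ₀ = 6×33 − 183 = 15°.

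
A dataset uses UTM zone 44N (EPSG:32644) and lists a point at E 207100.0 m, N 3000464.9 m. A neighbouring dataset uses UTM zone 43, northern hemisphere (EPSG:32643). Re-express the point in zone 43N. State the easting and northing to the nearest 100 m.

UTM 44N → geographic: φ = 27.09560037°, λ = 78.04609952°.
UTM 43N (λ₀ = 75°) forward: E = 802047.182 m, N = 3000683.251 m.

E 802000 m, N 3000700 m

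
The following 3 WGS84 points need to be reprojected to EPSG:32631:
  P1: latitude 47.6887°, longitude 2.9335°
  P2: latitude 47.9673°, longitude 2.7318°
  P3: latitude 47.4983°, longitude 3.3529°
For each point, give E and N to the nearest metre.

UTM zone 31N: λ₀ = 3°, k₀ = 0.9996.
P1 (47.6887°, 2.9335°) → (495009.630, 5281703.607) m.
P2 (47.9673°, 2.7318°) → (479980.854, 5312700.568) m.
P3 (47.4983°, 3.3529°) → (526578.953, 5260601.149) m.

P1: E 495010 m, N 5281704 m; P2: E 479981 m, N 5312701 m; P3: E 526579 m, N 5260601 m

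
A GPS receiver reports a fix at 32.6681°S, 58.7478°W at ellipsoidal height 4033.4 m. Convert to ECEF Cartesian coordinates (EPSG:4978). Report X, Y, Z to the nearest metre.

WGS84: a = 6378137 m, e² = 0.006694380; N(φ) = a/√(1−e²sin²φ) = 6384366.172 m.
X = (N+h)·cosφ·cosλ = 2790049.790 m; Y = (N+h)·cosφ·sinλ = -4597461.711 m; Z = (N(1−e²)+h)·sinφ = -3425207.902 m.

X 2790050 m, Y -4597462 m, Z -3425208 m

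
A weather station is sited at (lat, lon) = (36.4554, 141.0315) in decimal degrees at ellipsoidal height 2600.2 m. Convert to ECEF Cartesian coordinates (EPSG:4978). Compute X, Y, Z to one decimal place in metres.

X -3994928.5 m, Y 3231394.3 m, Z 3770500.0 m

WGS84: a = 6378137 m, e² = 0.006694380; N(φ) = a/√(1−e²sin²φ) = 6385688.020 m.
X = (N+h)·cosφ·cosλ = -3994928.479 m; Y = (N+h)·cosφ·sinλ = 3231394.345 m; Z = (N(1−e²)+h)·sinφ = 3770500.011 m.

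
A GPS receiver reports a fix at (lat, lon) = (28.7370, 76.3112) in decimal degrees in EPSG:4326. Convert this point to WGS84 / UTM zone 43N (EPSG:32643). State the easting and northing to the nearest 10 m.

Zone 43 central meridian λ₀ = 6×43 − 183 = 75°; Δλ = +1.3112°.
Transverse Mercator on WGS84 with k₀ = 0.9996 gives E = 628038.779 m, N = 3179552.508 m.

E 628040 m, N 3179550 m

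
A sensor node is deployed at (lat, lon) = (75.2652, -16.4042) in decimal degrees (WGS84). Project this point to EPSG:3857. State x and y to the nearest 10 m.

x -1826110 m, y 13047300 m

Web Mercator is spherical with R = a = 6378137 m.
x = R·λ = 6378137 × -0.286307301 = -1826107.191 m.
y = R·ln tan(π/4 + φ/2) = 6378137 × 2.045629340 = 13047304.180 m.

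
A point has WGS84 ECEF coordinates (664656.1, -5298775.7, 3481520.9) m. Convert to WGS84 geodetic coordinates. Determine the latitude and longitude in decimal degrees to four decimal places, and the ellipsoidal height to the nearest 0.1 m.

λ = atan2(Y, X) = -82.85040035°; p = √(X²+Y²) = 5340298.8 m.
Bowring's method on WGS84 (a = 6378137 m, b = 6356752.314 m) gives φ = 33.27790007°, h = 3197.312 m.

lat 33.2779°, lon -82.8504°, h 3197.3 m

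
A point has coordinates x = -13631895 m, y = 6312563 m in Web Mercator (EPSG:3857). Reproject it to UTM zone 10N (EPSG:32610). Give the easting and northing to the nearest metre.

E 539511 m, N 5452243 m

Web Mercator inverse (R = 6378137 m) → φ = 49.22169817°, λ = -122.45739630°.
UTM 10N forward: E = 539510.874 m, N = 5452243.064 m.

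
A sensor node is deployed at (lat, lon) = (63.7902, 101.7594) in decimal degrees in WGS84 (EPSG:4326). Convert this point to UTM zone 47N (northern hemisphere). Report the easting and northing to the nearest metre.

E 635947 m, N 7076574 m

Zone 47 central meridian λ₀ = 6×47 − 183 = 99°; Δλ = +2.7594°.
Transverse Mercator on WGS84 with k₀ = 0.9996 gives E = 635947.238 m, N = 7076573.766 m.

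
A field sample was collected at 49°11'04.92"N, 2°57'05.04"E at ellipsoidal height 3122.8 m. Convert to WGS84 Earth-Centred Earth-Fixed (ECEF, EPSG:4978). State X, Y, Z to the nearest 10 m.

WGS84: a = 6378137 m, e² = 0.006694380; N(φ) = a/√(1−e²sin²φ) = 6390400.408 m.
X = (N+h)·cosφ·cosλ = 4173408.968 m; Y = (N+h)·cosφ·sinλ = 215169.519 m; Z = (N(1−e²)+h)·sinφ = 4806373.093 m.

X 4173410 m, Y 215170 m, Z 4806370 m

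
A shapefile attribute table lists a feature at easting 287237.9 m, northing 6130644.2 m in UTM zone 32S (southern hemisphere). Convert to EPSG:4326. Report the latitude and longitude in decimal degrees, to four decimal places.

lat -34.9444°, lon 6.6702°

Zone 32S: λ₀ = 9°, k₀ = 0.9996, false easting 500000 m, false northing 10000000 m.
Meridian distance M = (N − FN)/k₀ = -3870904.2 m.
Inverse transverse Mercator on WGS84 gives φ = -34.94440024°, λ = 6.67020042°.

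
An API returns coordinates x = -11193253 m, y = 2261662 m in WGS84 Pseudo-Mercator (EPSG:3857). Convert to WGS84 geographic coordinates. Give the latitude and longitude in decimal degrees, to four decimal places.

R = 6378137 m. λ = x/R = -100.55070249°.
φ = 2·arctan(exp(y/R)) − 90° = 2·arctan(1.42560) − 90° = 19.90400110°.

lat 19.9040°, lon -100.5507°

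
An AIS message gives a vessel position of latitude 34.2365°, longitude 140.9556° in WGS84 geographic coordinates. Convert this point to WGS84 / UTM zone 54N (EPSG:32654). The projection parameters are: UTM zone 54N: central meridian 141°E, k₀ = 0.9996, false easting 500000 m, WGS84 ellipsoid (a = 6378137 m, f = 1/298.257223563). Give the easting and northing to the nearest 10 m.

E 495910 m, N 3788380 m

Zone 54 central meridian λ₀ = 6×54 − 183 = 141°; Δλ = -0.0444°.
Transverse Mercator on WGS84 with k₀ = 0.9996 gives E = 495911.154 m, N = 3788380.025 m.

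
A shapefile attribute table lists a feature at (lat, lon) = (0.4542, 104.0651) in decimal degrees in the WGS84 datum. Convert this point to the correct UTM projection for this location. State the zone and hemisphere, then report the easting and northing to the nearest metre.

Longitude 104.0651° lies in the 6° band [102°, 108°), giving zone 48; latitude is north of the equator, so 48N.
Zone 48 central meridian λ₀ = 6×48 − 183 = 105°; Δλ = -0.9349°.
Transverse Mercator on WGS84 with k₀ = 0.9996 gives E = 395967.637 m, N = 50209.486 m.

Zone 48N: E 395968 m, N 50209 m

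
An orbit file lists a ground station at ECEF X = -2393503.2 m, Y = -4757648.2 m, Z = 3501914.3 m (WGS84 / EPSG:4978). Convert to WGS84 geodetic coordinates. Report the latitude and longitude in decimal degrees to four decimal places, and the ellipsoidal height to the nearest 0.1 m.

lat 33.5033°, lon -116.7063°, h 2309.4 m

λ = atan2(Y, X) = -116.70629946°; p = √(X²+Y²) = 5325793.3 m.
Bowring's method on WGS84 (a = 6378137 m, b = 6356752.314 m) gives φ = 33.50330029°, h = 2309.442 m.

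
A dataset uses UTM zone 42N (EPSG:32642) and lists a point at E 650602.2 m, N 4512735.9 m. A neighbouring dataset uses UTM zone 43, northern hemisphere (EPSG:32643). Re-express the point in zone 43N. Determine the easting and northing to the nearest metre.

E 144053 m, N 4519762 m

UTM 42N → geographic: φ = 40.75179997°, λ = 70.78400011°.
UTM 43N (λ₀ = 75°) forward: E = 144053.268 m, N = 4519762.194 m.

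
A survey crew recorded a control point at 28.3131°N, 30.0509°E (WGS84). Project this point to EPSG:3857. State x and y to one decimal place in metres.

x 3345250.9 m, y 3288506.2 m

Web Mercator is spherical with R = a = 6378137 m.
x = R·λ = 6378137 × 0.524487148 = 3345250.886 m.
y = R·ln tan(π/4 + φ/2) = 6378137 × 0.515590398 = 3288506.194 m.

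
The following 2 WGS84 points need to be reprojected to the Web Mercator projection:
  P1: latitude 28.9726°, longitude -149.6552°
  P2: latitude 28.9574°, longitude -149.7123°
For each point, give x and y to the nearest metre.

P1: x -16659541 m, y 3372159 m; P2: x -16665897 m, y 3370225 m

Web Mercator: x = R·λ, y = R·ln tan(π/4+φ/2), R = 6378137 m.
P1 (28.9726°, -149.6552°) → (-16659540.659, 3372159.091) m.
P2 (28.9574°, -149.7123°) → (-16665897.001, 3370225.126) m.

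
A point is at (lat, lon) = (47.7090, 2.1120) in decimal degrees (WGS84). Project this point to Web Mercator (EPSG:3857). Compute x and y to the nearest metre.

Web Mercator is spherical with R = a = 6378137 m.
x = R·λ = 6378137 × 0.036861354 = 235106.765 m.
y = R·ln tan(π/4 + φ/2) = 6378137 × 0.949897850 = 6058578.625 m.

x 235107 m, y 6058579 m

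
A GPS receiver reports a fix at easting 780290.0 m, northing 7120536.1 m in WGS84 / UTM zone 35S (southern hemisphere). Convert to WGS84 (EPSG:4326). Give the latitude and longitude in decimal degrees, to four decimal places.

lat -26.0070°, lon 29.8002°

Zone 35S: λ₀ = 27°, k₀ = 0.9996, false easting 500000 m, false northing 10000000 m.
Meridian distance M = (N − FN)/k₀ = -2880616.1 m.
Inverse transverse Mercator on WGS84 gives φ = -26.00700000°, λ = 29.80019971°.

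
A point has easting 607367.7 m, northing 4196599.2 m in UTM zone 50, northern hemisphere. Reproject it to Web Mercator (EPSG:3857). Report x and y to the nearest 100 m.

x 13160300 m, y 4566800 m

Unproject from UTM 50N (λ₀ = 117°) → φ = 37.91060003°, λ = 118.22139977°.
Web Mercator (R = 6378137 m): x = 13160346.024 m, y = 4566804.282 m.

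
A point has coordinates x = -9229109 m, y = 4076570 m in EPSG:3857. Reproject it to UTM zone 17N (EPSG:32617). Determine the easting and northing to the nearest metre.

E 324663 m, N 3803165 m

Web Mercator inverse (R = 6378137 m) → φ = 34.35499967°, λ = -82.90649674°.
UTM 17N forward: E = 324663.094 m, N = 3803165.334 m.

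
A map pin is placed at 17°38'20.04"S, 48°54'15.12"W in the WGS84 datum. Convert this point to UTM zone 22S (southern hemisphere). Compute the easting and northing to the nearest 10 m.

E 722350 m, N 8048530 m

Zone 22 central meridian λ₀ = 6×22 − 183 = -51°; Δλ = +2.0958°.
Transverse Mercator on WGS84 with k₀ = 0.9996 gives E = 722354.825 m, N = 8048531.744 m.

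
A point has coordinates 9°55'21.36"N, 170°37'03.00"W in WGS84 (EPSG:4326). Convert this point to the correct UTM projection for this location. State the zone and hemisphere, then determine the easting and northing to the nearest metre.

Longitude -170.6175° lies in the 6° band [-174°, -168°), giving zone 2; latitude is north of the equator, so 2N.
Zone 2 central meridian λ₀ = 6×2 − 183 = -171°; Δλ = +0.3825°.
Transverse Mercator on WGS84 with k₀ = 0.9996 gives E = 541930.459 m, N = 1096879.013 m.

Zone 2N: E 541930 m, N 1096879 m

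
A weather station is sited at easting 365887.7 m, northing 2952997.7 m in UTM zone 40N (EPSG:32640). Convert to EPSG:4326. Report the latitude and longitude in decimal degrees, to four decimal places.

lat 26.6917°, lon 55.6520°

Zone 40N: λ₀ = 57°, k₀ = 0.9996, false easting 500000 m.
Meridian distance M = (N − FN)/k₀ = 2954179.4 m.
Inverse transverse Mercator on WGS84 gives φ = 26.69170028°, λ = 55.65199997°.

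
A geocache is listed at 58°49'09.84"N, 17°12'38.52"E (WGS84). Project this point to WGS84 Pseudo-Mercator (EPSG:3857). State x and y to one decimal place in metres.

Web Mercator is spherical with R = a = 6378137 m.
x = R·λ = 6378137 × 0.300383382 = 1915886.360 m.
y = R·ln tan(π/4 + φ/2) = 6378137 × 1.276462745 = 8141454.261 m.

x 1915886.4 m, y 8141454.3 m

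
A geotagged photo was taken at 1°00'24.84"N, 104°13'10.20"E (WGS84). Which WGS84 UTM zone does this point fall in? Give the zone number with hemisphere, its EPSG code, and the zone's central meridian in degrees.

UTM zone = ⌊(λ + 180)/6⌋ + 1; 104.2195° ∈ [102°, 108°) → zone 48.
Hemisphere: N (φ ≥ 0).
Central meridian λ₀ = 6×48 − 183 = 105°.
EPSG code: 32648.

Zone 48N (EPSG:32648), central meridian 105°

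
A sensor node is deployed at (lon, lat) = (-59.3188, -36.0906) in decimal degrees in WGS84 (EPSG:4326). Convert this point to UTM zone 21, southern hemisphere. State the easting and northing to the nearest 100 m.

Zone 21 central meridian λ₀ = 6×21 − 183 = -57°; Δλ = -2.3188°.
Transverse Mercator on WGS84 with k₀ = 0.9996 gives E = 291233.782 m, N = 6003513.341 m.

E 291200 m, N 6003500 m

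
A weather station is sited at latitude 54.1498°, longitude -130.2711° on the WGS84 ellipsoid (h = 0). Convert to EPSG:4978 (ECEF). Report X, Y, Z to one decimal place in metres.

WGS84: a = 6378137 m, e² = 0.006694380; N(φ) = a/√(1−e²sin²φ) = 6392209.471 m.
X = (N+h)·cosφ·cosλ = -2419954.811 m; Y = (N+h)·cosφ·sinλ = -2856432.309 m; Z = (N(1−e²)+h)·sinφ = 5146526.740 m.

X -2419954.8 m, Y -2856432.3 m, Z 5146526.7 m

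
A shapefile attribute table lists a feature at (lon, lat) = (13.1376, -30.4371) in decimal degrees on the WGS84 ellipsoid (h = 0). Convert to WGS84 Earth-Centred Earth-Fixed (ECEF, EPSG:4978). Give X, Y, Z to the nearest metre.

WGS84: a = 6378137 m, e² = 0.006694380; N(φ) = a/√(1−e²sin²φ) = 6383622.941 m.
X = (N+h)·cosφ·cosλ = 5359816.535 m; Y = (N+h)·cosφ·sinλ = 1250976.765 m; Z = (N(1−e²)+h)·sinφ = -3212244.363 m.

X 5359817 m, Y 1250977 m, Z -3212244 m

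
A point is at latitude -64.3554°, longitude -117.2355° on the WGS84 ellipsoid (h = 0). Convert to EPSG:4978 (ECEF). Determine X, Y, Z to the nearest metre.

X -1266735 m, Y -2461048 m, Z -5726973 m

WGS84: a = 6378137 m, e² = 0.006694380; N(φ) = a/√(1−e²sin²φ) = 6395558.207 m.
X = (N+h)·cosφ·cosλ = -1266734.856 m; Y = (N+h)·cosφ·sinλ = -2461047.569 m; Z = (N(1−e²)+h)·sinφ = -5726972.655 m.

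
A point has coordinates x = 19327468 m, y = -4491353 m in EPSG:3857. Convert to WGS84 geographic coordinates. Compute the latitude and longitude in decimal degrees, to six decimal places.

lat -37.373903°, lon 173.621599°

R = 6378137 m. λ = x/R = 173.62159908°.
φ = 2·arctan(exp(y/R)) − 90° = 2·arctan(0.49451) − 90° = -37.37390312°.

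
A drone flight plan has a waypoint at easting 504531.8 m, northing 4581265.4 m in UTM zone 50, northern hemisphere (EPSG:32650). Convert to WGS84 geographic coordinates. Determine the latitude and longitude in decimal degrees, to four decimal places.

Zone 50N: λ₀ = 117°, k₀ = 0.9996, false easting 500000 m.
Meridian distance M = (N − FN)/k₀ = 4583098.6 m.
Inverse transverse Mercator on WGS84 gives φ = 41.38289974°, λ = 117.05419974°.

lat 41.3829°, lon 117.0542°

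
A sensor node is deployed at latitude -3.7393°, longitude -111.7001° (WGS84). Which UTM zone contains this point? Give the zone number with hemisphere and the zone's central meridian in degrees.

UTM zone = ⌊(λ + 180)/6⌋ + 1; -111.7001° ∈ [-114°, -108°) → zone 12.
Hemisphere: S (φ < 0).
Central meridian λ₀ = 6×12 − 183 = -111°.

Zone 12S, central meridian -111°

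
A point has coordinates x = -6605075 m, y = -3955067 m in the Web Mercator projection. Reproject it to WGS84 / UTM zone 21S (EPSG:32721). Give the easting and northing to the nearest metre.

E 283018 m, N 6296487 m

Web Mercator inverse (R = 6378137 m) → φ = -33.44909757°, λ = -59.33439825°.
UTM 21S forward: E = 283017.980 m, N = 6296487.025 m.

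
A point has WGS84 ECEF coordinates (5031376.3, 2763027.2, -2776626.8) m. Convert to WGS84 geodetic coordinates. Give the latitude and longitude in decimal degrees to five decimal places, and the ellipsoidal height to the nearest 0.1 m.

λ = atan2(Y, X) = 28.77379998°; p = √(X²+Y²) = 5740127.8 m.
Bowring's method on WGS84 (a = 6378137 m, b = 6356752.314 m) gives φ = -25.96520028°, h = 2353.818 m.

lat -25.96520°, lon 28.77380°, h 2353.8 m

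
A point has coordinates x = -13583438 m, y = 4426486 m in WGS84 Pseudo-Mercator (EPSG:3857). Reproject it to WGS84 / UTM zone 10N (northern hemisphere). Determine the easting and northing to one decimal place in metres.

E 587114.0 m, N 4085268.5 m

Web Mercator inverse (R = 6378137 m) → φ = 36.90940123°, λ = -122.02209966°.
UTM 10N forward: E = 587114.040 m, N = 4085268.514 m.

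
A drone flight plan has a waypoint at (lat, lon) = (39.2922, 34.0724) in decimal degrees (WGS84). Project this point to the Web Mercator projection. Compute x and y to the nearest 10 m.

x 3792920 m, y 4763610 m

Web Mercator is spherical with R = a = 6378137 m.
x = R·λ = 6378137 × 0.594675564 = 3792922.218 m.
y = R·ln tan(π/4 + φ/2) = 6378137 × 0.746865983 = 4763613.563 m.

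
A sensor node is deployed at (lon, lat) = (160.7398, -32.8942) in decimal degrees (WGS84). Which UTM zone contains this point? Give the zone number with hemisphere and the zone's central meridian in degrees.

Zone 57S, central meridian 159°

UTM zone = ⌊(λ + 180)/6⌋ + 1; 160.7398° ∈ [156°, 162°) → zone 57.
Hemisphere: S (φ < 0).
Central meridian λ₀ = 6×57 − 183 = 159°.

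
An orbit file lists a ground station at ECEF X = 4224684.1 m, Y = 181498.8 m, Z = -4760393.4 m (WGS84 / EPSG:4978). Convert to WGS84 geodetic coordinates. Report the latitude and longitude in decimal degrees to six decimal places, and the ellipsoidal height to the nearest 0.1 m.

lat -48.576800°, lon 2.460000°, h 1121.7 m

λ = atan2(Y, X) = 2.46000037°; p = √(X²+Y²) = 4228581.0 m.
Bowring's method on WGS84 (a = 6378137 m, b = 6356752.314 m) gives φ = -48.57680026°, h = 1121.729 m.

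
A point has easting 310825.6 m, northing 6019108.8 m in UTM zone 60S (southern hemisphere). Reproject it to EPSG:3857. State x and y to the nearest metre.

x 19470046 m, y -4294307 m

Unproject from UTM 60S (λ₀ = 177°) → φ = -35.95410016°, λ = 174.90240034°.
Web Mercator (R = 6378137 m): x = 19470046.144 m, y = -4294307.461 m.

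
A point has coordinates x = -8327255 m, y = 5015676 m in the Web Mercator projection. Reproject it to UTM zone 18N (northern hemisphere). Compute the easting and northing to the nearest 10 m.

E 516390 m, N 4541280 m

Web Mercator inverse (R = 6378137 m) → φ = 41.02260183°, λ = -74.80500441°.
UTM 18N forward: E = 516393.829 m, N = 4541284.394 m.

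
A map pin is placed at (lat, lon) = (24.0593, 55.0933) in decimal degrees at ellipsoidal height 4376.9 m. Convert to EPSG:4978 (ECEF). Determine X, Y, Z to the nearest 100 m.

WGS84: a = 6378137 m, e² = 0.006694380; N(φ) = a/√(1−e²sin²φ) = 6381688.238 m.
X = (N+h)·cosφ·cosλ = 3336895.938 m; Y = (N+h)·cosφ·sinλ = 4782136.337 m; Z = (N(1−e²)+h)·sinφ = 2586066.577 m.

X 3336900 m, Y 4782100 m, Z 2586100 m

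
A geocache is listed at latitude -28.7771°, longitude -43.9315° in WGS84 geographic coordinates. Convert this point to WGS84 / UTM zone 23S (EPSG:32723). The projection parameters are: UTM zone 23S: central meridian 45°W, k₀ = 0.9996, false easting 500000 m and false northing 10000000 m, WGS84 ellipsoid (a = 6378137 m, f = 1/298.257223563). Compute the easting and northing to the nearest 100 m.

Zone 23 central meridian λ₀ = 6×23 − 183 = -45°; Δλ = +1.0685°.
Transverse Mercator on WGS84 with k₀ = 0.9996 gives E = 604297.582 m, N = 6816241.178 m.

E 604300 m, N 6816200 m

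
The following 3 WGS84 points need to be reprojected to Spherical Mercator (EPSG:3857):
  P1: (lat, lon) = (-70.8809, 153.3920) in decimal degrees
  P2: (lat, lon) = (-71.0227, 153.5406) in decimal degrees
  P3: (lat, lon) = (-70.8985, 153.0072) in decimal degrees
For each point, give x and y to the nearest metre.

Web Mercator: x = R·λ, y = R·ln tan(π/4+φ/2), R = 6378137 m.
P1 (-70.8809°, 153.3920°) → (17075519.332, -11361671.438) m.
P2 (-71.0227°, 153.5406°) → (17092061.408, -11410038.298) m.
P3 (-70.8985°, 153.0072°) → (17032683.592, -11367655.850) m.

P1: x 17075519 m, y -11361671 m; P2: x 17092061 m, y -11410038 m; P3: x 17032684 m, y -11367656 m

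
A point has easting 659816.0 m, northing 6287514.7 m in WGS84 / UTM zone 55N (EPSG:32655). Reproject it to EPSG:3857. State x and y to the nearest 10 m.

Unproject from UTM 55N (λ₀ = 147°) → φ = 56.70429976°, λ = 149.61050001°.
Web Mercator (R = 6378137 m): x = 16654564.679 m, y = 7699918.738 m.

x 16654560 m, y 7699920 m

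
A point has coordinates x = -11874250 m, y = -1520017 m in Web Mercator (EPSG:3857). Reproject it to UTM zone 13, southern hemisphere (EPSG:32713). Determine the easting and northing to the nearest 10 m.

E 319460 m, N 8503960 m

Web Mercator inverse (R = 6378137 m) → φ = -13.52709911°, λ = -106.66820262°.
UTM 13S forward: E = 319464.349 m, N = 8503958.298 m.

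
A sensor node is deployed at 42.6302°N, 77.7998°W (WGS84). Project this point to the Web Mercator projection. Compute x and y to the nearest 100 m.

x -8660600 m, y 5255900 m

Web Mercator is spherical with R = a = 6378137 m.
x = R·λ = 6378137 × -1.357862667 = -8660634.120 m.
y = R·ln tan(π/4 + φ/2) = 6378137 × 0.824042011 = 5255852.839 m.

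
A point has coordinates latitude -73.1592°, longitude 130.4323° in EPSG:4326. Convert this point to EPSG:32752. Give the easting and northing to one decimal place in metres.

Zone 52 central meridian λ₀ = 6×52 − 183 = 129°; Δλ = +1.4323°.
Transverse Mercator on WGS84 with k₀ = 0.9996 gives E = 546312.496 m, N = 1881206.766 m.

E 546312.5 m, N 1881206.8 m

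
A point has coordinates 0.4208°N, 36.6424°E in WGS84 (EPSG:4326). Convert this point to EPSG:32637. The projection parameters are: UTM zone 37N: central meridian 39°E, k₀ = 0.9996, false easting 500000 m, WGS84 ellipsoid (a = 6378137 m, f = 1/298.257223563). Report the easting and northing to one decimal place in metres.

Zone 37 central meridian λ₀ = 6×37 − 183 = 39°; Δλ = -2.3576°.
Transverse Mercator on WGS84 with k₀ = 0.9996 gives E = 237590.624 m, N = 46550.719 m.

E 237590.6 m, N 46550.7 m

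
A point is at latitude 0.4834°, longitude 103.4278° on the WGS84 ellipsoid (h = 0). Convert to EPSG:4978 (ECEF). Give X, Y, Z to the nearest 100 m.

X -1481100 m, Y 6203600 m, Z 53500 m

WGS84: a = 6378137 m, e² = 0.006694380; N(φ) = a/√(1−e²sin²φ) = 6378138.520 m.
X = (N+h)·cosφ·cosλ = -1481077.774 m; Y = (N+h)·cosφ·sinλ = 6203560.587 m; Z = (N(1−e²)+h)·sinφ = 53450.984 m.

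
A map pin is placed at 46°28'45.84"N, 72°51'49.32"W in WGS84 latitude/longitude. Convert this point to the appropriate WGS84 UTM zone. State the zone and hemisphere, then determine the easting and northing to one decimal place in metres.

Zone 18N: E 663982.3 m, N 5149531.6 m

Longitude -72.8637° lies in the 6° band [-78°, -72°), giving zone 18; latitude is north of the equator, so 18N.
Zone 18 central meridian λ₀ = 6×18 − 183 = -75°; Δλ = +2.1363°.
Transverse Mercator on WGS84 with k₀ = 0.9996 gives E = 663982.318 m, N = 5149531.637 m.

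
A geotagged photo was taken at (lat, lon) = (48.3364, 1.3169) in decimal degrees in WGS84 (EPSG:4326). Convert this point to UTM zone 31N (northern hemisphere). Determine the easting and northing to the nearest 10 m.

E 375270 m, N 5355060 m

Zone 31 central meridian λ₀ = 6×31 − 183 = 3°; Δλ = -1.6831°.
Transverse Mercator on WGS84 with k₀ = 0.9996 gives E = 375268.774 m, N = 5355059.611 m.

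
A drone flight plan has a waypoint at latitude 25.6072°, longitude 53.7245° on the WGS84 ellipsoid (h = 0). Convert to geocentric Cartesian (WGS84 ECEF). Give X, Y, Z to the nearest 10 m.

X 3405210 m, Y 4639790 m, Z 2739880 m

WGS84: a = 6378137 m, e² = 0.006694380; N(φ) = a/√(1−e²sin²φ) = 6382128.622 m.
X = (N+h)·cosφ·cosλ = 3405208.803 m; Y = (N+h)·cosφ·sinλ = 4639787.024 m; Z = (N(1−e²)+h)·sinφ = 2739884.631 m.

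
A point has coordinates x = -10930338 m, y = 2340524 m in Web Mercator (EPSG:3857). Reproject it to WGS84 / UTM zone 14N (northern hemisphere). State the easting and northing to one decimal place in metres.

Web Mercator inverse (R = 6378137 m) → φ = 20.56869708°, λ = -98.18889686°.
UTM 14N forward: E = 584538.907 m, N = 2274625.604 m.

E 584538.9 m, N 2274625.6 m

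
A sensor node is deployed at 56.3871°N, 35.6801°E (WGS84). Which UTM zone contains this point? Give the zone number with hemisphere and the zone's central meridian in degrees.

UTM zone = ⌊(λ + 180)/6⌋ + 1; 35.6801° ∈ [30°, 36°) → zone 36.
Hemisphere: N (φ ≥ 0).
Central meridian λ₀ = 6×36 − 183 = 33°.

Zone 36N, central meridian 33°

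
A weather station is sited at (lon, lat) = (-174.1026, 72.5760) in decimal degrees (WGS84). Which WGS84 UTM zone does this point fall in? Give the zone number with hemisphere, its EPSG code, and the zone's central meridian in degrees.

Zone 1N (EPSG:32601), central meridian -177°

UTM zone = ⌊(λ + 180)/6⌋ + 1; -174.1026° ∈ [-180°, -174°) → zone 1.
Hemisphere: N (φ ≥ 0).
Central meridian λ₀ = 6×1 − 183 = -177°.
EPSG code: 32601.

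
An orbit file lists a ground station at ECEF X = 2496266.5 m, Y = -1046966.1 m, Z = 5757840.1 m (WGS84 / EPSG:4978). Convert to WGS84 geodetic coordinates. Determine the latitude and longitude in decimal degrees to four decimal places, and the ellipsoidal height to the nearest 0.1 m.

lat 64.9682°, lon -22.7538°, h 1798.5 m

λ = atan2(Y, X) = -22.75380012°; p = √(X²+Y²) = 2706932.7 m.
Bowring's method on WGS84 (a = 6378137 m, b = 6356752.314 m) gives φ = 64.96819985°, h = 1798.455 m.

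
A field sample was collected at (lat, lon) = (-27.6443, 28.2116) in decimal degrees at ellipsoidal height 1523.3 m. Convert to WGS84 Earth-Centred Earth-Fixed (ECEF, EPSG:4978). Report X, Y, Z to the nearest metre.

WGS84: a = 6378137 m, e² = 0.006694380; N(φ) = a/√(1−e²sin²φ) = 6382737.918 m.
X = (N+h)·cosφ·cosλ = 4983641.009 m; Y = (N+h)·cosφ·sinλ = 2673504.070 m; Z = (N(1−e²)+h)·sinφ = -2942351.289 m.

X 4983641 m, Y 2673504 m, Z -2942351 m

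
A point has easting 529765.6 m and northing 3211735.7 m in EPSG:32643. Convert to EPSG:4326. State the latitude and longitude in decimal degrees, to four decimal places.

Zone 43N: λ₀ = 75°, k₀ = 0.9996, false easting 500000 m.
Meridian distance M = (N − FN)/k₀ = 3213020.9 m.
Inverse transverse Mercator on WGS84 gives φ = 29.03350021°, λ = 75.30569970°.

lat 29.0335°, lon 75.3057°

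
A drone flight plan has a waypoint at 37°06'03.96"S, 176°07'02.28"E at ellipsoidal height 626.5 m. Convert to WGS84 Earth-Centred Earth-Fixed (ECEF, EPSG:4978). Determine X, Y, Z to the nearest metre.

X -5082041 m, Y 344917 m, Z -3826726 m

WGS84: a = 6378137 m, e² = 0.006694380; N(φ) = a/√(1−e²sin²φ) = 6385919.601 m.
X = (N+h)·cosφ·cosλ = -5082041.281 m; Y = (N+h)·cosφ·sinλ = 344917.235 m; Z = (N(1−e²)+h)·sinφ = -3826725.757 m.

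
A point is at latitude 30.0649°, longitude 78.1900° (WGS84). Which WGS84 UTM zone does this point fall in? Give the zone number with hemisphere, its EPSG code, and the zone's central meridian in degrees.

UTM zone = ⌊(λ + 180)/6⌋ + 1; 78.1900° ∈ [78°, 84°) → zone 44.
Hemisphere: N (φ ≥ 0).
Central meridian λ₀ = 6×44 − 183 = 81°.
EPSG code: 32644.

Zone 44N (EPSG:32644), central meridian 81°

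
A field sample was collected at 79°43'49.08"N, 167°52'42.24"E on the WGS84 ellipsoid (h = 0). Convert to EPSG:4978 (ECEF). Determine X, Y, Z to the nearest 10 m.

X -1115370 m, Y 239560 m, Z 6254240 m

WGS84: a = 6378137 m, e² = 0.006694380; N(φ) = a/√(1−e²sin²φ) = 6398908.304 m.
X = (N+h)·cosφ·cosλ = -1115374.064 m; Y = (N+h)·cosφ·sinλ = 239555.327 m; Z = (N(1−e²)+h)·sinφ = 6254243.863 m.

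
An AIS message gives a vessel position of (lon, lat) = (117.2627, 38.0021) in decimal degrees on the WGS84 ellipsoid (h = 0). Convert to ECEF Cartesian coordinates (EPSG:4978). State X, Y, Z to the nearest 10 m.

X -2305140 m, Y 4473280 m, Z 3905630 m

WGS84: a = 6378137 m, e² = 0.006694380; N(φ) = a/√(1−e²sin²φ) = 6386245.237 m.
X = (N+h)·cosφ·cosλ = -2305143.996 m; Y = (N+h)·cosφ·sinλ = 4473277.507 m; Z = (N(1−e²)+h)·sinφ = 3905627.645 m.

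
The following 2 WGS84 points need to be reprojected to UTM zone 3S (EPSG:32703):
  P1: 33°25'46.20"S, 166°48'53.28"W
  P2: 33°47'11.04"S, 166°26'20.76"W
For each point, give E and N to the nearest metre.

P1: E 331284 m, N 6299625 m; P2: E 366765 m, N 6260597 m

UTM zone 3S: λ₀ = -165°, k₀ = 0.9996.
P1 (-33.4295°, -166.8148°) → (331283.928, 6299624.684) m.
P2 (-33.7864°, -166.4391°) → (366765.130, 6260596.556) m.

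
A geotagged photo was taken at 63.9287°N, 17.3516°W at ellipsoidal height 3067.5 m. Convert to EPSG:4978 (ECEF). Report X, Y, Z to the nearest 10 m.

X 2684100 m, Y -838660 m, Z 5708980 m

WGS84: a = 6378137 m, e² = 0.006694380; N(φ) = a/√(1−e²sin²φ) = 6395432.386 m.
X = (N+h)·cosφ·cosλ = 2684102.042 m; Y = (N+h)·cosφ·sinλ = -838657.212 m; Z = (N(1−e²)+h)·sinφ = 5708981.563 m.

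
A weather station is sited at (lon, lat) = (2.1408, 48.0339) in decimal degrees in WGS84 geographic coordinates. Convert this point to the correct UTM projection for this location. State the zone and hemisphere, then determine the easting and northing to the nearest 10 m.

Zone 31N: E 435950 m, N 5320430 m

Longitude 2.1408° lies in the 6° band [0°, 6°), giving zone 31; latitude is north of the equator, so 31N.
Zone 31 central meridian λ₀ = 6×31 − 183 = 3°; Δλ = -0.8592°.
Transverse Mercator on WGS84 with k₀ = 0.9996 gives E = 435949.795 m, N = 5320425.174 m.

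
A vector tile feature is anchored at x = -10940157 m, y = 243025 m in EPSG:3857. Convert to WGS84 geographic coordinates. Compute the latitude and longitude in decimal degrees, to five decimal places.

lat 2.18260°, lon -98.27710°

R = 6378137 m. λ = x/R = -98.27710244°.
φ = 2·arctan(exp(y/R)) − 90° = 2·arctan(1.03884) − 90° = 2.18260266°.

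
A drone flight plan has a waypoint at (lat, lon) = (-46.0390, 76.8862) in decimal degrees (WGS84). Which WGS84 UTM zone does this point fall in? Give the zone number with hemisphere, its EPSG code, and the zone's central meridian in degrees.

UTM zone = ⌊(λ + 180)/6⌋ + 1; 76.8862° ∈ [72°, 78°) → zone 43.
Hemisphere: S (φ < 0).
Central meridian λ₀ = 6×43 − 183 = 75°.
EPSG code: 32743.

Zone 43S (EPSG:32743), central meridian 75°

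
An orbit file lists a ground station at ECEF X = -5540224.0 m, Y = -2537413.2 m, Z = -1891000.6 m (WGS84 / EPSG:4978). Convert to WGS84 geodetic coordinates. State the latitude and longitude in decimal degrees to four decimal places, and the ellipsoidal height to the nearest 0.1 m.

lat -17.3495°, lon -155.3923°, h 4066.0 m

λ = atan2(Y, X) = -155.39230055°; p = √(X²+Y²) = 6093648.1 m.
Bowring's method on WGS84 (a = 6378137 m, b = 6356752.314 m) gives φ = -17.34949974°, h = 4066.004 m.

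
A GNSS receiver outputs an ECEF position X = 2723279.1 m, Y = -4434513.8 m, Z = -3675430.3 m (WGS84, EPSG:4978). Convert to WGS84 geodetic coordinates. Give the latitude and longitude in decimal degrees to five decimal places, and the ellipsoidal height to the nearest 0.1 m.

λ = atan2(Y, X) = -58.44549980°; p = √(X²+Y²) = 5203956.4 m.
Bowring's method on WGS84 (a = 6378137 m, b = 6356752.314 m) gives φ = -35.41420013°, h = 28.223 m.

lat -35.41420°, lon -58.44550°, h 28.2 m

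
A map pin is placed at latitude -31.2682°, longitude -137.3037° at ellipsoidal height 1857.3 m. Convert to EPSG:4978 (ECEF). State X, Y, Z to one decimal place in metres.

WGS84: a = 6378137 m, e² = 0.006694380; N(φ) = a/√(1−e²sin²φ) = 6383896.328 m.
X = (N+h)·cosφ·cosλ = -4011552.814 m; Y = (N+h)·cosφ·sinλ = -3701274.780 m; Z = (N(1−e²)+h)·sinφ = -3292310.164 m.

X -4011552.8 m, Y -3701274.8 m, Z -3292310.2 m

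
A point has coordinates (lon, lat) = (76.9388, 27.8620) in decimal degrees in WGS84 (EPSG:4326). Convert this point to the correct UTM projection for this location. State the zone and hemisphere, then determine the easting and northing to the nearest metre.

Longitude 76.9388° lies in the 6° band [72°, 78°), giving zone 43; latitude is north of the equator, so 43N.
Zone 43 central meridian λ₀ = 6×43 − 183 = 75°; Δλ = +1.9388°.
Transverse Mercator on WGS84 with k₀ = 0.9996 gives E = 690890.671 m, N = 3083425.320 m.

Zone 43N: E 690891 m, N 3083425 m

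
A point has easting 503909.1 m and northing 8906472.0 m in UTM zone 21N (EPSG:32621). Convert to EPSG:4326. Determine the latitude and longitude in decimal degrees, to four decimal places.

lat 80.2229°, lon -56.7938°

Zone 21N: λ₀ = -57°, k₀ = 0.9996, false easting 500000 m.
Meridian distance M = (N − FN)/k₀ = 8910036.0 m.
Inverse transverse Mercator on WGS84 gives φ = 80.22290037°, λ = -56.79380117°.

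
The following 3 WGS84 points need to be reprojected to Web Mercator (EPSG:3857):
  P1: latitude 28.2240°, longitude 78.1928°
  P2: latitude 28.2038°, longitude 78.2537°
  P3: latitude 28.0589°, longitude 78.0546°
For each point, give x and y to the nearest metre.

Web Mercator: x = R·λ, y = R·ln tan(π/4+φ/2), R = 6378137 m.
P1 (28.2240°, 78.1928°) → (8704382.680, 3277244.531) m.
P2 (28.2038°, 78.2537°) → (8711162.037, 3274692.690) m.
P3 (28.0589°, 78.0546°) → (8688998.326, 3256401.764) m.

P1: x 8704383 m, y 3277245 m; P2: x 8711162 m, y 3274693 m; P3: x 8688998 m, y 3256402 m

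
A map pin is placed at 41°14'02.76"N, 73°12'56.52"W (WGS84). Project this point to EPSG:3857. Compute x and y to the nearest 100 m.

Web Mercator is spherical with R = a = 6378137 m.
x = R·λ = 6378137 × -1.277855029 = -8150334.442 m.
y = R·ln tan(π/4 + φ/2) = 6378137 × 0.791286378 = 5046932.923 m.

x -8150300 m, y 5046900 m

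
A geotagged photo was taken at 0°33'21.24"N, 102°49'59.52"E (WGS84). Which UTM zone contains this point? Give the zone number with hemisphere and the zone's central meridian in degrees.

Zone 48N, central meridian 105°

UTM zone = ⌊(λ + 180)/6⌋ + 1; 102.8332° ∈ [102°, 108°) → zone 48.
Hemisphere: N (φ ≥ 0).
Central meridian λ₀ = 6×48 − 183 = 105°.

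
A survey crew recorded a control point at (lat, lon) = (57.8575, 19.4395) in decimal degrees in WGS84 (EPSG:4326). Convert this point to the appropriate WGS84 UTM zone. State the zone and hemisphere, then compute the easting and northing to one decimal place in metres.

Longitude 19.4395° lies in the 6° band [18°, 24°), giving zone 34; latitude is north of the equator, so 34N.
Zone 34 central meridian λ₀ = 6×34 − 183 = 21°; Δλ = -1.5605°.
Transverse Mercator on WGS84 with k₀ = 0.9996 gives E = 407398.893 m, N = 6413913.229 m.

Zone 34N: E 407398.9 m, N 6413913.2 m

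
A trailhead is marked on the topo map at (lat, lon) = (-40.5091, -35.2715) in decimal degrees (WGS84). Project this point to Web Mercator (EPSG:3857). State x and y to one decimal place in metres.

x -3926405.4 m, y -4940201.5 m

Web Mercator is spherical with R = a = 6378137 m.
x = R·λ = 6378137 × -0.615603807 = -3926405.420 m.
y = R·ln tan(π/4 + φ/2) = 6378137 × -0.774552422 = -4940201.459 m.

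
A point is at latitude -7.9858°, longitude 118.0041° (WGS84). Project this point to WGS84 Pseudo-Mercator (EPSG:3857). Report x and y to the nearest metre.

x 13136156 m, y -891868 m

Web Mercator is spherical with R = a = 6378137 m.
x = R·λ = 6378137 × 2.059560076 = 13136156.324 m.
y = R·ln tan(π/4 + φ/2) = 6378137 × -0.139831977 = -891867.507 m.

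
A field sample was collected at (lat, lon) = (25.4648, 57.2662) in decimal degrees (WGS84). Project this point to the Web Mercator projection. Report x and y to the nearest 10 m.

Web Mercator is spherical with R = a = 6378137 m.
x = R·λ = 6378137 × 0.999483740 = 6374844.224 m.
y = R·ln tan(π/4 + φ/2) = 6378137 × 0.459843323 = 2932943.715 m.

x 6374840 m, y 2932940 m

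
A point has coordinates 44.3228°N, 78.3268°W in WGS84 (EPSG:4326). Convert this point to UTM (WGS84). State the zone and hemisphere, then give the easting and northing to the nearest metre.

Longitude -78.3268° lies in the 6° band [-84°, -78°), giving zone 17; latitude is north of the equator, so 17N.
Zone 17 central meridian λ₀ = 6×17 − 183 = -81°; Δλ = +2.6732°.
Transverse Mercator on WGS84 with k₀ = 0.9996 gives E = 713157.967 m, N = 4911202.157 m.

Zone 17N: E 713158 m, N 4911202 m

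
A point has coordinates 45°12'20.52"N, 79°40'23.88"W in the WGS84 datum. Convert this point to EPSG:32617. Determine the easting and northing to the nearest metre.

E 604189 m, N 5006658 m

Zone 17 central meridian λ₀ = 6×17 − 183 = -81°; Δλ = +1.3267°.
Transverse Mercator on WGS84 with k₀ = 0.9996 gives E = 604189.384 m, N = 5006657.569 m.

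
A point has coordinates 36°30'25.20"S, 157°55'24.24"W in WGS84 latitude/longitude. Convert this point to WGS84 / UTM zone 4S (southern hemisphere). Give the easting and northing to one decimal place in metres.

Zone 4 central meridian λ₀ = 6×4 − 183 = -159°; Δλ = +1.0766°.
Transverse Mercator on WGS84 with k₀ = 0.9996 gives E = 596408.191 m, N = 5959276.554 m.

E 596408.2 m, N 5959276.6 m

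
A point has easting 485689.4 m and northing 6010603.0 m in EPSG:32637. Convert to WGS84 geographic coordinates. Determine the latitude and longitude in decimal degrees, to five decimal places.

Zone 37N: λ₀ = 39°, k₀ = 0.9996, false easting 500000 m.
Meridian distance M = (N − FN)/k₀ = 6013008.2 m.
Inverse transverse Mercator on WGS84 gives φ = 54.24319985°, λ = 38.78040055°.

lat 54.24320°, lon 38.78040°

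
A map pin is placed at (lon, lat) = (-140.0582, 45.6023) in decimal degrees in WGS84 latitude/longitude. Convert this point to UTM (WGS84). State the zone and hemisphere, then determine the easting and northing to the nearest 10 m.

Zone 7N: E 573450 m, N 5050290 m

Longitude -140.0582° lies in the 6° band [-144°, -138°), giving zone 7; latitude is north of the equator, so 7N.
Zone 7 central meridian λ₀ = 6×7 − 183 = -141°; Δλ = +0.9418°.
Transverse Mercator on WGS84 with k₀ = 0.9996 gives E = 573446.392 m, N = 5050293.158 m.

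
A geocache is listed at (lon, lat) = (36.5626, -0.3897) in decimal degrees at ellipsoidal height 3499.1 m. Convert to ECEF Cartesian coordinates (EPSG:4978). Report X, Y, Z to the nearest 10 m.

X 5125650 m, Y 3801460 m, Z -43110 m

WGS84: a = 6378137 m, e² = 0.006694380; N(φ) = a/√(1−e²sin²φ) = 6378137.988 m.
X = (N+h)·cosφ·cosλ = 5125653.776 m; Y = (N+h)·cosφ·sinλ = 3801457.789 m; Z = (N(1−e²)+h)·sinφ = -43114.269 m.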